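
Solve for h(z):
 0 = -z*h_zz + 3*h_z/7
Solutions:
 h(z) = C1 + C2*z^(10/7)


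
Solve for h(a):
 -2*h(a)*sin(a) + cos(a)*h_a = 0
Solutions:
 h(a) = C1/cos(a)^2


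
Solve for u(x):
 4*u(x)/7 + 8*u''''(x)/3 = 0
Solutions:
 u(x) = (C1*sin(6^(1/4)*7^(3/4)*x/14) + C2*cos(6^(1/4)*7^(3/4)*x/14))*exp(-6^(1/4)*7^(3/4)*x/14) + (C3*sin(6^(1/4)*7^(3/4)*x/14) + C4*cos(6^(1/4)*7^(3/4)*x/14))*exp(6^(1/4)*7^(3/4)*x/14)


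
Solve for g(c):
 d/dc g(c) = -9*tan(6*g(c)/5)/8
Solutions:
 g(c) = -5*asin(C1*exp(-27*c/20))/6 + 5*pi/6
 g(c) = 5*asin(C1*exp(-27*c/20))/6


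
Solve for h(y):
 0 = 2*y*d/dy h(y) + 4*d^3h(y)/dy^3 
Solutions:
 h(y) = C1 + Integral(C2*airyai(-2^(2/3)*y/2) + C3*airybi(-2^(2/3)*y/2), y)


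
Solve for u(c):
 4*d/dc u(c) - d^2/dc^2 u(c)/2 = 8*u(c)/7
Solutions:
 u(c) = C1*exp(4*c*(1 - sqrt(42)/7)) + C2*exp(4*c*(sqrt(42)/7 + 1))


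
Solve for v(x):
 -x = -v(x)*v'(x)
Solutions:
 v(x) = -sqrt(C1 + x^2)
 v(x) = sqrt(C1 + x^2)


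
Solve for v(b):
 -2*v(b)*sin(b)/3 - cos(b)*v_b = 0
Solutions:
 v(b) = C1*cos(b)^(2/3)


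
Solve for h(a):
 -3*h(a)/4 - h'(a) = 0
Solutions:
 h(a) = C1*exp(-3*a/4)


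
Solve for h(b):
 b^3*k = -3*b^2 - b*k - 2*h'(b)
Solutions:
 h(b) = C1 - b^4*k/8 - b^3/2 - b^2*k/4


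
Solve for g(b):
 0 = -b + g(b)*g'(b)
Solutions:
 g(b) = -sqrt(C1 + b^2)
 g(b) = sqrt(C1 + b^2)


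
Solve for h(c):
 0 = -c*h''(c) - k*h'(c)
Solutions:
 h(c) = C1 + c^(1 - re(k))*(C2*sin(log(c)*Abs(im(k))) + C3*cos(log(c)*im(k)))


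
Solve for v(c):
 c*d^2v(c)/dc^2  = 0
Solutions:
 v(c) = C1 + C2*c


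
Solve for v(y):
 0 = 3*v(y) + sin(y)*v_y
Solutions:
 v(y) = C1*(cos(y) + 1)^(3/2)/(cos(y) - 1)^(3/2)


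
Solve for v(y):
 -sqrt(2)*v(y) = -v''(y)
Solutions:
 v(y) = C1*exp(-2^(1/4)*y) + C2*exp(2^(1/4)*y)


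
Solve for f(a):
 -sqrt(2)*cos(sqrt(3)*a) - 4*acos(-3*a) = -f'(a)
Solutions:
 f(a) = C1 + 4*a*acos(-3*a) + 4*sqrt(1 - 9*a^2)/3 + sqrt(6)*sin(sqrt(3)*a)/3


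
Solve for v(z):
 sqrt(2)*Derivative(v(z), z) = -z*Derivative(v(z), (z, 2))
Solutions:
 v(z) = C1 + C2*z^(1 - sqrt(2))


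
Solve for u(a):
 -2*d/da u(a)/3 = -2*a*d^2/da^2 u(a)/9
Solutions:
 u(a) = C1 + C2*a^4


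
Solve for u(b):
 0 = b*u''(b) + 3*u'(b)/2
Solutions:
 u(b) = C1 + C2/sqrt(b)


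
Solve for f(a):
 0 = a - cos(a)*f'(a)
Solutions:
 f(a) = C1 + Integral(a/cos(a), a)


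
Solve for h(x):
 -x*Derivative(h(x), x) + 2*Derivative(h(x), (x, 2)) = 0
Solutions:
 h(x) = C1 + C2*erfi(x/2)


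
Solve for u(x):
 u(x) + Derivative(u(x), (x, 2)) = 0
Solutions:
 u(x) = C1*sin(x) + C2*cos(x)


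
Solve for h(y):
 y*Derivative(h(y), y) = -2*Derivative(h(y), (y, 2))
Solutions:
 h(y) = C1 + C2*erf(y/2)


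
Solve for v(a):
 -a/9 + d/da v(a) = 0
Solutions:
 v(a) = C1 + a^2/18


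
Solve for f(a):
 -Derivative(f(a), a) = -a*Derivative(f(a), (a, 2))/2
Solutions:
 f(a) = C1 + C2*a^3


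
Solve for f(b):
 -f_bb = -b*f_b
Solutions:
 f(b) = C1 + C2*erfi(sqrt(2)*b/2)


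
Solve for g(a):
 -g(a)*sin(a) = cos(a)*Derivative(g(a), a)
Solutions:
 g(a) = C1*cos(a)


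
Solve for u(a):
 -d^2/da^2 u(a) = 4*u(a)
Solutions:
 u(a) = C1*sin(2*a) + C2*cos(2*a)


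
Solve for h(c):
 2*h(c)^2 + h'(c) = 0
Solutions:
 h(c) = 1/(C1 + 2*c)


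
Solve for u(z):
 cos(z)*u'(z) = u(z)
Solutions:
 u(z) = C1*sqrt(sin(z) + 1)/sqrt(sin(z) - 1)


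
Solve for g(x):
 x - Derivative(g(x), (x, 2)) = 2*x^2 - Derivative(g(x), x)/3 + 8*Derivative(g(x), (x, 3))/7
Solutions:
 g(x) = C1 + C2*exp(x*(-21 + sqrt(1113))/48) + C3*exp(-x*(21 + sqrt(1113))/48) + 2*x^3 + 33*x^2/2 + 981*x/7


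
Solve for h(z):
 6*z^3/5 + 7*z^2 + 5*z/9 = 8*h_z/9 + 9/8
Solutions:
 h(z) = C1 + 27*z^4/80 + 21*z^3/8 + 5*z^2/16 - 81*z/64


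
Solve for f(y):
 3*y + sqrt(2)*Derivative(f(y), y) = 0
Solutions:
 f(y) = C1 - 3*sqrt(2)*y^2/4


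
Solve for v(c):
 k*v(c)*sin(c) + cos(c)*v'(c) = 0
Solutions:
 v(c) = C1*exp(k*log(cos(c)))


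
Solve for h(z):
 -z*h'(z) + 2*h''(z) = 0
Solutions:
 h(z) = C1 + C2*erfi(z/2)


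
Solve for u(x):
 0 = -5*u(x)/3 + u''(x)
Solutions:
 u(x) = C1*exp(-sqrt(15)*x/3) + C2*exp(sqrt(15)*x/3)


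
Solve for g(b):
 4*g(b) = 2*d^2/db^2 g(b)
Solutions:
 g(b) = C1*exp(-sqrt(2)*b) + C2*exp(sqrt(2)*b)


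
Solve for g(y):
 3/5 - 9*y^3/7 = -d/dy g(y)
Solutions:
 g(y) = C1 + 9*y^4/28 - 3*y/5


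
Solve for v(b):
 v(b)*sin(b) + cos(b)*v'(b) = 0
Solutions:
 v(b) = C1*cos(b)


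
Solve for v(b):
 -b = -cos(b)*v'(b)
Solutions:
 v(b) = C1 + Integral(b/cos(b), b)


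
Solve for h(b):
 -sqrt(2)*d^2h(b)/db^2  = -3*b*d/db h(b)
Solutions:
 h(b) = C1 + C2*erfi(2^(1/4)*sqrt(3)*b/2)


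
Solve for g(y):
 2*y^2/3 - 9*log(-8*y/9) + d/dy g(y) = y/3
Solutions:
 g(y) = C1 - 2*y^3/9 + y^2/6 + 9*y*log(-y) + 9*y*(-2*log(3) - 1 + 3*log(2))


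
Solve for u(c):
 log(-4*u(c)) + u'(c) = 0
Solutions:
 Integral(1/(log(-_y) + 2*log(2)), (_y, u(c))) = C1 - c


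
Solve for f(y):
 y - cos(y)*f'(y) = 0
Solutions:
 f(y) = C1 + Integral(y/cos(y), y)


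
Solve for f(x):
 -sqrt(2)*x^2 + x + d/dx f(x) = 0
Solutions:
 f(x) = C1 + sqrt(2)*x^3/3 - x^2/2


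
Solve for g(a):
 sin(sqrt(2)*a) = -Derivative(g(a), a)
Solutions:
 g(a) = C1 + sqrt(2)*cos(sqrt(2)*a)/2


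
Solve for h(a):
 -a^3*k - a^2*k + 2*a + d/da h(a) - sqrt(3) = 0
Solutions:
 h(a) = C1 + a^4*k/4 + a^3*k/3 - a^2 + sqrt(3)*a


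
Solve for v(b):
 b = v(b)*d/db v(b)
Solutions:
 v(b) = -sqrt(C1 + b^2)
 v(b) = sqrt(C1 + b^2)


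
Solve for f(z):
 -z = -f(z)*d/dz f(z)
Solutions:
 f(z) = -sqrt(C1 + z^2)
 f(z) = sqrt(C1 + z^2)


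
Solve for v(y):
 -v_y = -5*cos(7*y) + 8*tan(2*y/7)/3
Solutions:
 v(y) = C1 + 28*log(cos(2*y/7))/3 + 5*sin(7*y)/7


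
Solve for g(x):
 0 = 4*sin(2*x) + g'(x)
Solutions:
 g(x) = C1 + 2*cos(2*x)


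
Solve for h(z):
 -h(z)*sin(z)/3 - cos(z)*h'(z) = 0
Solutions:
 h(z) = C1*cos(z)^(1/3)


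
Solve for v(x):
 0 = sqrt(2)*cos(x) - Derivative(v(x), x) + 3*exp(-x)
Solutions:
 v(x) = C1 + sqrt(2)*sin(x) - 3*exp(-x)


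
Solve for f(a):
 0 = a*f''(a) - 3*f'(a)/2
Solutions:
 f(a) = C1 + C2*a^(5/2)


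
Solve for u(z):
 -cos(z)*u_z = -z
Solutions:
 u(z) = C1 + Integral(z/cos(z), z)


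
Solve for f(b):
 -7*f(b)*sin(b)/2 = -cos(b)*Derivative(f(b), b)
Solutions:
 f(b) = C1/cos(b)^(7/2)


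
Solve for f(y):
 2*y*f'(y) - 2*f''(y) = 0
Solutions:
 f(y) = C1 + C2*erfi(sqrt(2)*y/2)


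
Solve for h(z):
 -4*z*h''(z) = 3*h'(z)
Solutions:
 h(z) = C1 + C2*z^(1/4)


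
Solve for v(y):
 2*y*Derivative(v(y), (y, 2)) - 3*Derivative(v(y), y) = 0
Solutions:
 v(y) = C1 + C2*y^(5/2)


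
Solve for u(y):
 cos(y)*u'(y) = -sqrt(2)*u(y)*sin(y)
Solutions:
 u(y) = C1*cos(y)^(sqrt(2))


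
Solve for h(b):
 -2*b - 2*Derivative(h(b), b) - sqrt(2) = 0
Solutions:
 h(b) = C1 - b^2/2 - sqrt(2)*b/2


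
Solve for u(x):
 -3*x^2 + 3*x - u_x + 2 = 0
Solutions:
 u(x) = C1 - x^3 + 3*x^2/2 + 2*x


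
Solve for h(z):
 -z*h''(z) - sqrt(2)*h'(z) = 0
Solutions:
 h(z) = C1 + C2*z^(1 - sqrt(2))


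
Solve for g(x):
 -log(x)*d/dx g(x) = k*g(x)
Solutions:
 g(x) = C1*exp(-k*li(x))


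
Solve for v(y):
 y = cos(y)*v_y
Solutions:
 v(y) = C1 + Integral(y/cos(y), y)


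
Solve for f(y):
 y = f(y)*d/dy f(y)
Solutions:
 f(y) = -sqrt(C1 + y^2)
 f(y) = sqrt(C1 + y^2)


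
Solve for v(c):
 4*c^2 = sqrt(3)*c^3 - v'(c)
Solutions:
 v(c) = C1 + sqrt(3)*c^4/4 - 4*c^3/3


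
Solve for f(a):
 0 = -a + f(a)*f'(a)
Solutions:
 f(a) = -sqrt(C1 + a^2)
 f(a) = sqrt(C1 + a^2)


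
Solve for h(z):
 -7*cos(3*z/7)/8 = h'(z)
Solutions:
 h(z) = C1 - 49*sin(3*z/7)/24


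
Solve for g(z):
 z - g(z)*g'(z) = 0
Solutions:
 g(z) = -sqrt(C1 + z^2)
 g(z) = sqrt(C1 + z^2)


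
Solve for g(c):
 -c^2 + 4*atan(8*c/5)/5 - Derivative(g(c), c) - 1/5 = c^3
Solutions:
 g(c) = C1 - c^4/4 - c^3/3 + 4*c*atan(8*c/5)/5 - c/5 - log(64*c^2 + 25)/4


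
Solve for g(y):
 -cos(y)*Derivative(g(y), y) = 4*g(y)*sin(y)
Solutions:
 g(y) = C1*cos(y)^4


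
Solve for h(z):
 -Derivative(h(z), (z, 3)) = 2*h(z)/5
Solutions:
 h(z) = C3*exp(-2^(1/3)*5^(2/3)*z/5) + (C1*sin(2^(1/3)*sqrt(3)*5^(2/3)*z/10) + C2*cos(2^(1/3)*sqrt(3)*5^(2/3)*z/10))*exp(2^(1/3)*5^(2/3)*z/10)


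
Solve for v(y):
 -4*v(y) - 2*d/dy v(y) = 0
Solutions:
 v(y) = C1*exp(-2*y)


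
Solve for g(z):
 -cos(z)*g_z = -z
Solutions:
 g(z) = C1 + Integral(z/cos(z), z)


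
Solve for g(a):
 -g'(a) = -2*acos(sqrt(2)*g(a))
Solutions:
 Integral(1/acos(sqrt(2)*_y), (_y, g(a))) = C1 + 2*a


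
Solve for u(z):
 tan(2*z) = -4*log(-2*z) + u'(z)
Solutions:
 u(z) = C1 + 4*z*log(-z) - 4*z + 4*z*log(2) - log(cos(2*z))/2


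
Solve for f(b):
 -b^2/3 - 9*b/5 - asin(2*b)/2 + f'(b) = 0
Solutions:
 f(b) = C1 + b^3/9 + 9*b^2/10 + b*asin(2*b)/2 + sqrt(1 - 4*b^2)/4


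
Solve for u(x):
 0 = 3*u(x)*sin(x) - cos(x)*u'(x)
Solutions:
 u(x) = C1/cos(x)^3


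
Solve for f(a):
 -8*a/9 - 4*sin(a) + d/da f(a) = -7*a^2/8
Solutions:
 f(a) = C1 - 7*a^3/24 + 4*a^2/9 - 4*cos(a)


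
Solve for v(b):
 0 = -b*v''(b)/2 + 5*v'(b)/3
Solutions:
 v(b) = C1 + C2*b^(13/3)


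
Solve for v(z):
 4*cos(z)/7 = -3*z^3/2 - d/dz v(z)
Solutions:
 v(z) = C1 - 3*z^4/8 - 4*sin(z)/7


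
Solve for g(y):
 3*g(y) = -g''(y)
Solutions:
 g(y) = C1*sin(sqrt(3)*y) + C2*cos(sqrt(3)*y)


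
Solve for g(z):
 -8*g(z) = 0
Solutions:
 g(z) = 0


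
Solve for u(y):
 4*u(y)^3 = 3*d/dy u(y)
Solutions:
 u(y) = -sqrt(6)*sqrt(-1/(C1 + 4*y))/2
 u(y) = sqrt(6)*sqrt(-1/(C1 + 4*y))/2


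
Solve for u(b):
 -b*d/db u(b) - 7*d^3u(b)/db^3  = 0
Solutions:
 u(b) = C1 + Integral(C2*airyai(-7^(2/3)*b/7) + C3*airybi(-7^(2/3)*b/7), b)


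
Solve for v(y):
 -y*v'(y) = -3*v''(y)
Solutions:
 v(y) = C1 + C2*erfi(sqrt(6)*y/6)


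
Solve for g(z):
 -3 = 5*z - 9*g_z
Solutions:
 g(z) = C1 + 5*z^2/18 + z/3


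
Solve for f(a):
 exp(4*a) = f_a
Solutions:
 f(a) = C1 + exp(4*a)/4


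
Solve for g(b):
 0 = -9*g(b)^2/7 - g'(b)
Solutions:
 g(b) = 7/(C1 + 9*b)


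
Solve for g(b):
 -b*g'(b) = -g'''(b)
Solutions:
 g(b) = C1 + Integral(C2*airyai(b) + C3*airybi(b), b)


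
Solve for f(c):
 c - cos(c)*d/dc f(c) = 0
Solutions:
 f(c) = C1 + Integral(c/cos(c), c)


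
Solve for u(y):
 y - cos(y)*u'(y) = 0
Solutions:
 u(y) = C1 + Integral(y/cos(y), y)


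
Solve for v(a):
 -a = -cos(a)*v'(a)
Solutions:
 v(a) = C1 + Integral(a/cos(a), a)


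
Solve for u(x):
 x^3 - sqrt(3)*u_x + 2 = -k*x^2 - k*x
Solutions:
 u(x) = C1 + sqrt(3)*k*x^3/9 + sqrt(3)*k*x^2/6 + sqrt(3)*x^4/12 + 2*sqrt(3)*x/3


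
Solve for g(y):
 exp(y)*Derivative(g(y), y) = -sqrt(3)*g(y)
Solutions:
 g(y) = C1*exp(sqrt(3)*exp(-y))


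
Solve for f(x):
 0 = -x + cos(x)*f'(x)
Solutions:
 f(x) = C1 + Integral(x/cos(x), x)


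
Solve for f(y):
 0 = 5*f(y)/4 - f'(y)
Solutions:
 f(y) = C1*exp(5*y/4)


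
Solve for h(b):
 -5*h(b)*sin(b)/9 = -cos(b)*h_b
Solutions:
 h(b) = C1/cos(b)^(5/9)


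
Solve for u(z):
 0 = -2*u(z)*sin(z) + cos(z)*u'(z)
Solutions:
 u(z) = C1/cos(z)^2


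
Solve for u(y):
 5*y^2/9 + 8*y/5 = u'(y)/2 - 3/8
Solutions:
 u(y) = C1 + 10*y^3/27 + 8*y^2/5 + 3*y/4


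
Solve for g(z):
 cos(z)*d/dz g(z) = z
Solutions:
 g(z) = C1 + Integral(z/cos(z), z)


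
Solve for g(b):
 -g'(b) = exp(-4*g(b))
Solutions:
 g(b) = log(-I*(C1 - 4*b)^(1/4))
 g(b) = log(I*(C1 - 4*b)^(1/4))
 g(b) = log(-(C1 - 4*b)^(1/4))
 g(b) = log(C1 - 4*b)/4


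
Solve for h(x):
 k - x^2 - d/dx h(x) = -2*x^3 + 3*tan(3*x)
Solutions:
 h(x) = C1 + k*x + x^4/2 - x^3/3 + log(cos(3*x))


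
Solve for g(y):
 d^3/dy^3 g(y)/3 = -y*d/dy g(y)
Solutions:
 g(y) = C1 + Integral(C2*airyai(-3^(1/3)*y) + C3*airybi(-3^(1/3)*y), y)


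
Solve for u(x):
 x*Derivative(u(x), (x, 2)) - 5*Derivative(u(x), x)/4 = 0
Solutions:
 u(x) = C1 + C2*x^(9/4)


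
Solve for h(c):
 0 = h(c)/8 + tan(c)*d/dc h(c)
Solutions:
 h(c) = C1/sin(c)^(1/8)


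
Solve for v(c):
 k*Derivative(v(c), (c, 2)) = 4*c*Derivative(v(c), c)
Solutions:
 v(c) = C1 + C2*erf(sqrt(2)*c*sqrt(-1/k))/sqrt(-1/k)


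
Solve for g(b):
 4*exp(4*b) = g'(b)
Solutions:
 g(b) = C1 + exp(4*b)


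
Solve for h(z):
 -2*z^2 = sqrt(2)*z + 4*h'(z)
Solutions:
 h(z) = C1 - z^3/6 - sqrt(2)*z^2/8


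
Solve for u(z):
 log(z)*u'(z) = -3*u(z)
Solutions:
 u(z) = C1*exp(-3*li(z))


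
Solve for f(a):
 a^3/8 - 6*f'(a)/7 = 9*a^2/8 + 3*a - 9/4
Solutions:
 f(a) = C1 + 7*a^4/192 - 7*a^3/16 - 7*a^2/4 + 21*a/8


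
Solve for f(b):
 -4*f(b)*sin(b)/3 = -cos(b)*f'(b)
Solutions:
 f(b) = C1/cos(b)^(4/3)


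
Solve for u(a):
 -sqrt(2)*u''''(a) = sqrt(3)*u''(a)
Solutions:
 u(a) = C1 + C2*a + C3*sin(2^(3/4)*3^(1/4)*a/2) + C4*cos(2^(3/4)*3^(1/4)*a/2)


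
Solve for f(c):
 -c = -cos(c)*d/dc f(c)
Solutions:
 f(c) = C1 + Integral(c/cos(c), c)


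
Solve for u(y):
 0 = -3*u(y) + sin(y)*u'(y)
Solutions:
 u(y) = C1*(cos(y) - 1)^(3/2)/(cos(y) + 1)^(3/2)


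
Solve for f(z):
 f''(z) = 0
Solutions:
 f(z) = C1 + C2*z


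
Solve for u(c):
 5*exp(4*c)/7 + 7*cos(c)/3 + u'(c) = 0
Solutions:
 u(c) = C1 - 5*exp(4*c)/28 - 7*sin(c)/3


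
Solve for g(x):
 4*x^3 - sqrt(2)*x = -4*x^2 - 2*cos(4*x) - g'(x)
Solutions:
 g(x) = C1 - x^4 - 4*x^3/3 + sqrt(2)*x^2/2 - sin(4*x)/2


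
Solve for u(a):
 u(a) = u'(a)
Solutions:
 u(a) = C1*exp(a)


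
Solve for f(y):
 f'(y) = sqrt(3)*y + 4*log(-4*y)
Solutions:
 f(y) = C1 + sqrt(3)*y^2/2 + 4*y*log(-y) + 4*y*(-1 + 2*log(2))


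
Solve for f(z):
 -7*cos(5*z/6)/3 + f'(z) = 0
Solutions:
 f(z) = C1 + 14*sin(5*z/6)/5


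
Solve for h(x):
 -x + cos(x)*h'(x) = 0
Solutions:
 h(x) = C1 + Integral(x/cos(x), x)


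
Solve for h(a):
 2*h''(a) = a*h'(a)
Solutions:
 h(a) = C1 + C2*erfi(a/2)


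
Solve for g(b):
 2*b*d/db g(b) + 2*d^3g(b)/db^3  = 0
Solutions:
 g(b) = C1 + Integral(C2*airyai(-b) + C3*airybi(-b), b)


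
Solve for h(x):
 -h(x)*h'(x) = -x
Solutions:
 h(x) = -sqrt(C1 + x^2)
 h(x) = sqrt(C1 + x^2)


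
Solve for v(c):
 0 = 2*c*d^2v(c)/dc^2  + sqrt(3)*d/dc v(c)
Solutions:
 v(c) = C1 + C2*c^(1 - sqrt(3)/2)


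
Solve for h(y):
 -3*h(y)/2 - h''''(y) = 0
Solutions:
 h(y) = (C1*sin(6^(1/4)*y/2) + C2*cos(6^(1/4)*y/2))*exp(-6^(1/4)*y/2) + (C3*sin(6^(1/4)*y/2) + C4*cos(6^(1/4)*y/2))*exp(6^(1/4)*y/2)


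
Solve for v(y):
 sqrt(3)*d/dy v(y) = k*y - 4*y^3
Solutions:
 v(y) = C1 + sqrt(3)*k*y^2/6 - sqrt(3)*y^4/3


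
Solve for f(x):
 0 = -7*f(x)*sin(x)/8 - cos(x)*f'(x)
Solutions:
 f(x) = C1*cos(x)^(7/8)


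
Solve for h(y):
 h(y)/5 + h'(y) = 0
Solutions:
 h(y) = C1*exp(-y/5)


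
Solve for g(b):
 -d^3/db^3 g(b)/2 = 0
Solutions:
 g(b) = C1 + C2*b + C3*b^2


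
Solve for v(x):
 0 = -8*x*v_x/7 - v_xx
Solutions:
 v(x) = C1 + C2*erf(2*sqrt(7)*x/7)


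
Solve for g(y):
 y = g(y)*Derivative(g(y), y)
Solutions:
 g(y) = -sqrt(C1 + y^2)
 g(y) = sqrt(C1 + y^2)


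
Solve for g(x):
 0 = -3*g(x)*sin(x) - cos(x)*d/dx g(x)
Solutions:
 g(x) = C1*cos(x)^3


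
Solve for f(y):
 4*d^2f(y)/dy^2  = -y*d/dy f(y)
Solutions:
 f(y) = C1 + C2*erf(sqrt(2)*y/4)


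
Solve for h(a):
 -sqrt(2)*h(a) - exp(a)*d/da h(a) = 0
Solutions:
 h(a) = C1*exp(sqrt(2)*exp(-a))


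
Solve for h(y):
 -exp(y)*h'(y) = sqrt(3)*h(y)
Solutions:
 h(y) = C1*exp(sqrt(3)*exp(-y))


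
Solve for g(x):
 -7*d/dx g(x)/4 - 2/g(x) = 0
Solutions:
 g(x) = -sqrt(C1 - 112*x)/7
 g(x) = sqrt(C1 - 112*x)/7


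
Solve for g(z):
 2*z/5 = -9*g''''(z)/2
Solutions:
 g(z) = C1 + C2*z + C3*z^2 + C4*z^3 - z^5/1350


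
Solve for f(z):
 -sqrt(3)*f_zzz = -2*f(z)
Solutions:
 f(z) = C3*exp(2^(1/3)*3^(5/6)*z/3) + (C1*sin(6^(1/3)*z/2) + C2*cos(6^(1/3)*z/2))*exp(-2^(1/3)*3^(5/6)*z/6)


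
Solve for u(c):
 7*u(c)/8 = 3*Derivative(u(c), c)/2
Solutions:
 u(c) = C1*exp(7*c/12)


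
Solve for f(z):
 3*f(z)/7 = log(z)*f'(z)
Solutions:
 f(z) = C1*exp(3*li(z)/7)


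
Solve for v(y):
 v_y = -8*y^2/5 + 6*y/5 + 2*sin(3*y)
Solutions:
 v(y) = C1 - 8*y^3/15 + 3*y^2/5 - 2*cos(3*y)/3


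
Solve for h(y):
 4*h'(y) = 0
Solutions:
 h(y) = C1


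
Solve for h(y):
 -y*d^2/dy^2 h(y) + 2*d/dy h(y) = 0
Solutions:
 h(y) = C1 + C2*y^3


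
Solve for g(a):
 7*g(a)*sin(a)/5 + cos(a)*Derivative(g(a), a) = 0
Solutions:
 g(a) = C1*cos(a)^(7/5)


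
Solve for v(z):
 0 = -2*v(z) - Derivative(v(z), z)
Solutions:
 v(z) = C1*exp(-2*z)


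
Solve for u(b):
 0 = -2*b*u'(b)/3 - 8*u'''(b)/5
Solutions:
 u(b) = C1 + Integral(C2*airyai(-90^(1/3)*b/6) + C3*airybi(-90^(1/3)*b/6), b)


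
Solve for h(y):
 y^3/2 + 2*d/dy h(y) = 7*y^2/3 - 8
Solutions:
 h(y) = C1 - y^4/16 + 7*y^3/18 - 4*y


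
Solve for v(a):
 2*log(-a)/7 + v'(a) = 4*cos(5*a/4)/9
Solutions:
 v(a) = C1 - 2*a*log(-a)/7 + 2*a/7 + 16*sin(5*a/4)/45


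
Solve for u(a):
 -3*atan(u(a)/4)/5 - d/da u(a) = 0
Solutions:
 Integral(1/atan(_y/4), (_y, u(a))) = C1 - 3*a/5


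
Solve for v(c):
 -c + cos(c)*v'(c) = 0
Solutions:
 v(c) = C1 + Integral(c/cos(c), c)


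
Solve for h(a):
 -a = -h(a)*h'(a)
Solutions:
 h(a) = -sqrt(C1 + a^2)
 h(a) = sqrt(C1 + a^2)


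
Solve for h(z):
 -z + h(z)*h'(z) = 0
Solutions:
 h(z) = -sqrt(C1 + z^2)
 h(z) = sqrt(C1 + z^2)


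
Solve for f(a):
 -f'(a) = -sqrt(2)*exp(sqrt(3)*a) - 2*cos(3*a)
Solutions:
 f(a) = C1 + sqrt(6)*exp(sqrt(3)*a)/3 + 2*sin(3*a)/3


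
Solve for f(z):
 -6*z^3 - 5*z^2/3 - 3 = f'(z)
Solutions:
 f(z) = C1 - 3*z^4/2 - 5*z^3/9 - 3*z


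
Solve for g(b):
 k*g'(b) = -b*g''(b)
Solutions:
 g(b) = C1 + b^(1 - re(k))*(C2*sin(log(b)*Abs(im(k))) + C3*cos(log(b)*im(k)))


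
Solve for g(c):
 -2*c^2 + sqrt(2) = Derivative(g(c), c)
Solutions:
 g(c) = C1 - 2*c^3/3 + sqrt(2)*c


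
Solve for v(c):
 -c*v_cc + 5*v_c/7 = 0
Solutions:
 v(c) = C1 + C2*c^(12/7)


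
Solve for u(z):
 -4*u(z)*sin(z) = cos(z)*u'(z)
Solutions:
 u(z) = C1*cos(z)^4


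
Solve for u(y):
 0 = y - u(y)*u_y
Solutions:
 u(y) = -sqrt(C1 + y^2)
 u(y) = sqrt(C1 + y^2)


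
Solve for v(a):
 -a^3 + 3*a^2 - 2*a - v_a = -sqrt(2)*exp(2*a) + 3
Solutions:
 v(a) = C1 - a^4/4 + a^3 - a^2 - 3*a + sqrt(2)*exp(2*a)/2


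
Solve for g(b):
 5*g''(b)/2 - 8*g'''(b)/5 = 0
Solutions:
 g(b) = C1 + C2*b + C3*exp(25*b/16)


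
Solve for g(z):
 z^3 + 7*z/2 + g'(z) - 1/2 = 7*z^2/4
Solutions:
 g(z) = C1 - z^4/4 + 7*z^3/12 - 7*z^2/4 + z/2


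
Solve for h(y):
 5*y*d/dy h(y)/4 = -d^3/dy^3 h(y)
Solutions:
 h(y) = C1 + Integral(C2*airyai(-10^(1/3)*y/2) + C3*airybi(-10^(1/3)*y/2), y)


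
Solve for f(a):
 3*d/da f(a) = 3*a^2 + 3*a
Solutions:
 f(a) = C1 + a^3/3 + a^2/2


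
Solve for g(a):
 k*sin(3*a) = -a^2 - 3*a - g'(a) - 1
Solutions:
 g(a) = C1 - a^3/3 - 3*a^2/2 - a + k*cos(3*a)/3


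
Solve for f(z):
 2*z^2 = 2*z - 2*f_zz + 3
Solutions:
 f(z) = C1 + C2*z - z^4/12 + z^3/6 + 3*z^2/4


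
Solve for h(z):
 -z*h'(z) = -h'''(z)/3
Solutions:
 h(z) = C1 + Integral(C2*airyai(3^(1/3)*z) + C3*airybi(3^(1/3)*z), z)


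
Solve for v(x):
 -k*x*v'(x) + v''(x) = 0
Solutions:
 v(x) = Piecewise((-sqrt(2)*sqrt(pi)*C1*erf(sqrt(2)*x*sqrt(-k)/2)/(2*sqrt(-k)) - C2, (k > 0) | (k < 0)), (-C1*x - C2, True))


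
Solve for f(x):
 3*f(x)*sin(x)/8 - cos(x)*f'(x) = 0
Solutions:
 f(x) = C1/cos(x)^(3/8)


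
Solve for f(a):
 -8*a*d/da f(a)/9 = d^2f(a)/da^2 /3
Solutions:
 f(a) = C1 + C2*erf(2*sqrt(3)*a/3)


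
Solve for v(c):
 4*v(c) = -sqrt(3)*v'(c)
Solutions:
 v(c) = C1*exp(-4*sqrt(3)*c/3)


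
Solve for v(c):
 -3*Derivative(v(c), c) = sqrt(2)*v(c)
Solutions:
 v(c) = C1*exp(-sqrt(2)*c/3)


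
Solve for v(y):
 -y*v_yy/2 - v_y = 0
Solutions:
 v(y) = C1 + C2/y


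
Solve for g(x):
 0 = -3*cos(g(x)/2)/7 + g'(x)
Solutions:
 -3*x/7 - log(sin(g(x)/2) - 1) + log(sin(g(x)/2) + 1) = C1


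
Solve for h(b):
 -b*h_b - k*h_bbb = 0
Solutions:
 h(b) = C1 + Integral(C2*airyai(b*(-1/k)^(1/3)) + C3*airybi(b*(-1/k)^(1/3)), b)


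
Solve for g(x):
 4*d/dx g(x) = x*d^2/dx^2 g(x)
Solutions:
 g(x) = C1 + C2*x^5


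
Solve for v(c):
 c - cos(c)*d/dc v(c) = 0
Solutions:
 v(c) = C1 + Integral(c/cos(c), c)


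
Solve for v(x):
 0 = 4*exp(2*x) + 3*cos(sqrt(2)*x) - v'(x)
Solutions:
 v(x) = C1 + 2*exp(2*x) + 3*sqrt(2)*sin(sqrt(2)*x)/2


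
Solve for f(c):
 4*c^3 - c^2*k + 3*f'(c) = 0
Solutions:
 f(c) = C1 - c^4/3 + c^3*k/9


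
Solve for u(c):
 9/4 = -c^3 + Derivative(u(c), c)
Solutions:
 u(c) = C1 + c^4/4 + 9*c/4


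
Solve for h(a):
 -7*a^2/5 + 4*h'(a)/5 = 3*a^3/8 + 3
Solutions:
 h(a) = C1 + 15*a^4/128 + 7*a^3/12 + 15*a/4


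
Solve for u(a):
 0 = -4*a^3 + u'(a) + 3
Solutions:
 u(a) = C1 + a^4 - 3*a


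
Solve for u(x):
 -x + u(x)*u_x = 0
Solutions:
 u(x) = -sqrt(C1 + x^2)
 u(x) = sqrt(C1 + x^2)


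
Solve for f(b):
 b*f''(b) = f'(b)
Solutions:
 f(b) = C1 + C2*b^2


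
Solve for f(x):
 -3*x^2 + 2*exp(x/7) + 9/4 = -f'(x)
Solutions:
 f(x) = C1 + x^3 - 9*x/4 - 14*exp(x/7)


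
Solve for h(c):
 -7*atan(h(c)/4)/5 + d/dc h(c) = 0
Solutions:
 Integral(1/atan(_y/4), (_y, h(c))) = C1 + 7*c/5


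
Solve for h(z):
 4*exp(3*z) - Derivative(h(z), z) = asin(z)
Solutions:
 h(z) = C1 - z*asin(z) - sqrt(1 - z^2) + 4*exp(3*z)/3


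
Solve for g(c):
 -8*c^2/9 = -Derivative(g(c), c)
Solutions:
 g(c) = C1 + 8*c^3/27


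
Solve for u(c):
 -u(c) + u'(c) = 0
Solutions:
 u(c) = C1*exp(c)


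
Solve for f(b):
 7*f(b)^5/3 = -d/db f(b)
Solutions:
 f(b) = -3^(1/4)*(1/(C1 + 28*b))^(1/4)
 f(b) = 3^(1/4)*(1/(C1 + 28*b))^(1/4)
 f(b) = -3^(1/4)*I*(1/(C1 + 28*b))^(1/4)
 f(b) = 3^(1/4)*I*(1/(C1 + 28*b))^(1/4)


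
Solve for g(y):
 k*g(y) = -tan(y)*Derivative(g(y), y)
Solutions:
 g(y) = C1*exp(-k*log(sin(y)))


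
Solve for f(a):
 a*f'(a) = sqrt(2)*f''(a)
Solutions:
 f(a) = C1 + C2*erfi(2^(1/4)*a/2)


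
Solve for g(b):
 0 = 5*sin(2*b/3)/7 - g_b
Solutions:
 g(b) = C1 - 15*cos(2*b/3)/14


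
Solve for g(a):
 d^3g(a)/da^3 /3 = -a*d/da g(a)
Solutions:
 g(a) = C1 + Integral(C2*airyai(-3^(1/3)*a) + C3*airybi(-3^(1/3)*a), a)


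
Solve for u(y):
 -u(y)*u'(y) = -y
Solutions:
 u(y) = -sqrt(C1 + y^2)
 u(y) = sqrt(C1 + y^2)


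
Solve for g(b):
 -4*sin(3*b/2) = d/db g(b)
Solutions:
 g(b) = C1 + 8*cos(3*b/2)/3


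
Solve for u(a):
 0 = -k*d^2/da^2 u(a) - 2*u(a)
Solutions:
 u(a) = C1*exp(-sqrt(2)*a*sqrt(-1/k)) + C2*exp(sqrt(2)*a*sqrt(-1/k))


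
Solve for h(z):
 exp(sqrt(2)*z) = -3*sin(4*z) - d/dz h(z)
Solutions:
 h(z) = C1 - sqrt(2)*exp(sqrt(2)*z)/2 + 3*cos(4*z)/4


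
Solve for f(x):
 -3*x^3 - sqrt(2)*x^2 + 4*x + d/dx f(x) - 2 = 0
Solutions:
 f(x) = C1 + 3*x^4/4 + sqrt(2)*x^3/3 - 2*x^2 + 2*x


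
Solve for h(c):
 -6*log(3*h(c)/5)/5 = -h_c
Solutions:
 -5*Integral(1/(log(_y) - log(5) + log(3)), (_y, h(c)))/6 = C1 - c


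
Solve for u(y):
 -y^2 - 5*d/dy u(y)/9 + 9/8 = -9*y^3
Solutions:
 u(y) = C1 + 81*y^4/20 - 3*y^3/5 + 81*y/40


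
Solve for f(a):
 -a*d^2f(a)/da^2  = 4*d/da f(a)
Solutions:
 f(a) = C1 + C2/a^3


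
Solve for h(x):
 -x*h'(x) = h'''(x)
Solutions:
 h(x) = C1 + Integral(C2*airyai(-x) + C3*airybi(-x), x)


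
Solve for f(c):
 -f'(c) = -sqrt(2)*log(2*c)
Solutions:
 f(c) = C1 + sqrt(2)*c*log(c) - sqrt(2)*c + sqrt(2)*c*log(2)


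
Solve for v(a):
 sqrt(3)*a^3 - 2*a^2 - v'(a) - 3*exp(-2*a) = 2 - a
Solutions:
 v(a) = C1 + sqrt(3)*a^4/4 - 2*a^3/3 + a^2/2 - 2*a + 3*exp(-2*a)/2


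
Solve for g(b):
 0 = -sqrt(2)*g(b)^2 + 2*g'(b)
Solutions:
 g(b) = -2/(C1 + sqrt(2)*b)


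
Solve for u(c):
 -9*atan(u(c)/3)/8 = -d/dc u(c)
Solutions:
 Integral(1/atan(_y/3), (_y, u(c))) = C1 + 9*c/8


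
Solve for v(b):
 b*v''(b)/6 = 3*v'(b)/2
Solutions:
 v(b) = C1 + C2*b^10


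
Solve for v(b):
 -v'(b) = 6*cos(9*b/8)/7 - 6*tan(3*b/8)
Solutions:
 v(b) = C1 - 16*log(cos(3*b/8)) - 16*sin(9*b/8)/21


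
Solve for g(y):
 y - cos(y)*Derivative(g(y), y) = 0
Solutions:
 g(y) = C1 + Integral(y/cos(y), y)


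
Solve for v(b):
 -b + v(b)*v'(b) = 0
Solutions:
 v(b) = -sqrt(C1 + b^2)
 v(b) = sqrt(C1 + b^2)


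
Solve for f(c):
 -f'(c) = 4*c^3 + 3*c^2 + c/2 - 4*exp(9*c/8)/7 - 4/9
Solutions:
 f(c) = C1 - c^4 - c^3 - c^2/4 + 4*c/9 + 32*exp(9*c/8)/63


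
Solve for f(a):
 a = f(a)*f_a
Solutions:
 f(a) = -sqrt(C1 + a^2)
 f(a) = sqrt(C1 + a^2)


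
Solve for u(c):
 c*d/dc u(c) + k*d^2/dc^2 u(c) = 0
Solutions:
 u(c) = C1 + C2*sqrt(k)*erf(sqrt(2)*c*sqrt(1/k)/2)


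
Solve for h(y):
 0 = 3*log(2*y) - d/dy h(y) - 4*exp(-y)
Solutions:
 h(y) = C1 + 3*y*log(y) + 3*y*(-1 + log(2)) + 4*exp(-y)


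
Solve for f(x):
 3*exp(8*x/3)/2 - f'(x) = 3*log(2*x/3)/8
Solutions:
 f(x) = C1 - 3*x*log(x)/8 + 3*x*(-log(2) + 1 + log(3))/8 + 9*exp(8*x/3)/16


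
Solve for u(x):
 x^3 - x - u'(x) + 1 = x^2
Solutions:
 u(x) = C1 + x^4/4 - x^3/3 - x^2/2 + x


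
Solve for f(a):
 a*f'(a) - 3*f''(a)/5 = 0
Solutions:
 f(a) = C1 + C2*erfi(sqrt(30)*a/6)


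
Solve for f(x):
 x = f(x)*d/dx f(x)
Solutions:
 f(x) = -sqrt(C1 + x^2)
 f(x) = sqrt(C1 + x^2)


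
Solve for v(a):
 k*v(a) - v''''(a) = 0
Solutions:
 v(a) = C1*exp(-a*k^(1/4)) + C2*exp(a*k^(1/4)) + C3*exp(-I*a*k^(1/4)) + C4*exp(I*a*k^(1/4))


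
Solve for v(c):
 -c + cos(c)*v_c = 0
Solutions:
 v(c) = C1 + Integral(c/cos(c), c)


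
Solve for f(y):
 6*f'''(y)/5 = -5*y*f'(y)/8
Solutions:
 f(y) = C1 + Integral(C2*airyai(-30^(2/3)*y/12) + C3*airybi(-30^(2/3)*y/12), y)


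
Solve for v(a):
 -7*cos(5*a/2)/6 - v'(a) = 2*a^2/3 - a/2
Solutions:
 v(a) = C1 - 2*a^3/9 + a^2/4 - 7*sin(5*a/2)/15


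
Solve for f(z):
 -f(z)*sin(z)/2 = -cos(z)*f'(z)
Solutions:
 f(z) = C1/sqrt(cos(z))


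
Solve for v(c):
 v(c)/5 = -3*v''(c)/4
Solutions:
 v(c) = C1*sin(2*sqrt(15)*c/15) + C2*cos(2*sqrt(15)*c/15)


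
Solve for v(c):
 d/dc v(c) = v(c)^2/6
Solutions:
 v(c) = -6/(C1 + c)


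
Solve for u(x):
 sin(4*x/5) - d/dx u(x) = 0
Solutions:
 u(x) = C1 - 5*cos(4*x/5)/4


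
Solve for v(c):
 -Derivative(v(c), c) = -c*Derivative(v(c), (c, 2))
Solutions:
 v(c) = C1 + C2*c^2


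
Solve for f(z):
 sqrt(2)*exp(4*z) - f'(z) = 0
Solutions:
 f(z) = C1 + sqrt(2)*exp(4*z)/4


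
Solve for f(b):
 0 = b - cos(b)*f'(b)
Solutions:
 f(b) = C1 + Integral(b/cos(b), b)


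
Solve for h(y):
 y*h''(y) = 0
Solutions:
 h(y) = C1 + C2*y


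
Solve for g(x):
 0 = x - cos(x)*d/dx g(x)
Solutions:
 g(x) = C1 + Integral(x/cos(x), x)


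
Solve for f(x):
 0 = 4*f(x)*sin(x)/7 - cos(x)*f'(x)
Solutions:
 f(x) = C1/cos(x)^(4/7)


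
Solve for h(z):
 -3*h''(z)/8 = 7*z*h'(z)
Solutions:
 h(z) = C1 + C2*erf(2*sqrt(21)*z/3)


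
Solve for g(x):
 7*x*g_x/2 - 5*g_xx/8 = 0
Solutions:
 g(x) = C1 + C2*erfi(sqrt(70)*x/5)


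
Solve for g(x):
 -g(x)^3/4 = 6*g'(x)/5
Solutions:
 g(x) = -2*sqrt(3)*sqrt(-1/(C1 - 5*x))
 g(x) = 2*sqrt(3)*sqrt(-1/(C1 - 5*x))


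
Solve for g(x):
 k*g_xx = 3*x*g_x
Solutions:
 g(x) = C1 + C2*erf(sqrt(6)*x*sqrt(-1/k)/2)/sqrt(-1/k)


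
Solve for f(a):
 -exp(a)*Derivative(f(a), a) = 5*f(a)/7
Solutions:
 f(a) = C1*exp(5*exp(-a)/7)


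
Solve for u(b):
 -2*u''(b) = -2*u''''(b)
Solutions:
 u(b) = C1 + C2*b + C3*exp(-b) + C4*exp(b)


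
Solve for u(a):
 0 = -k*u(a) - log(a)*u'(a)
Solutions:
 u(a) = C1*exp(-k*li(a))


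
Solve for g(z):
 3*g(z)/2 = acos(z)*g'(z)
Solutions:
 g(z) = C1*exp(3*Integral(1/acos(z), z)/2)


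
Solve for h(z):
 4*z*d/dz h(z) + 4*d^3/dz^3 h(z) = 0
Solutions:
 h(z) = C1 + Integral(C2*airyai(-z) + C3*airybi(-z), z)


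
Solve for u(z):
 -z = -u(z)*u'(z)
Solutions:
 u(z) = -sqrt(C1 + z^2)
 u(z) = sqrt(C1 + z^2)


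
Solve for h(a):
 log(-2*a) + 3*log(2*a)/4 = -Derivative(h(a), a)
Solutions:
 h(a) = C1 - 7*a*log(a)/4 + a*(-7*log(2)/4 + 7/4 - I*pi)


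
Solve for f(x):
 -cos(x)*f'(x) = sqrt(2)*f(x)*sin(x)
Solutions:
 f(x) = C1*cos(x)^(sqrt(2))


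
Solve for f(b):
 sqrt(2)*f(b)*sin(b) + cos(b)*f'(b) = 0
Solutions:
 f(b) = C1*cos(b)^(sqrt(2))


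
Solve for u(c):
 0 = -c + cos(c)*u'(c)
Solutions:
 u(c) = C1 + Integral(c/cos(c), c)


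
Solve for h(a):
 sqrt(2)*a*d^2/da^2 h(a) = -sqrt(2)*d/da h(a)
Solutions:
 h(a) = C1 + C2*log(a)


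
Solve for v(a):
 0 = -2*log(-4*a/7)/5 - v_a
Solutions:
 v(a) = C1 - 2*a*log(-a)/5 + 2*a*(-2*log(2) + 1 + log(7))/5


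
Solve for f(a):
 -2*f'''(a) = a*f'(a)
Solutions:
 f(a) = C1 + Integral(C2*airyai(-2^(2/3)*a/2) + C3*airybi(-2^(2/3)*a/2), a)


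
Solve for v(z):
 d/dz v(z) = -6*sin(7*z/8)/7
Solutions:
 v(z) = C1 + 48*cos(7*z/8)/49


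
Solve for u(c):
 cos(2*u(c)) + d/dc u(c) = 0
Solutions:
 u(c) = -asin((C1 + exp(4*c))/(C1 - exp(4*c)))/2 + pi/2
 u(c) = asin((C1 + exp(4*c))/(C1 - exp(4*c)))/2


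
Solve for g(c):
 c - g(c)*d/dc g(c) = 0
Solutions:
 g(c) = -sqrt(C1 + c^2)
 g(c) = sqrt(C1 + c^2)


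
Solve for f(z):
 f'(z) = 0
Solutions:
 f(z) = C1


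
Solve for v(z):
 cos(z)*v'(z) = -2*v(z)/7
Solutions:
 v(z) = C1*(sin(z) - 1)^(1/7)/(sin(z) + 1)^(1/7)


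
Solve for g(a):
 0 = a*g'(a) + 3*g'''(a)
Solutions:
 g(a) = C1 + Integral(C2*airyai(-3^(2/3)*a/3) + C3*airybi(-3^(2/3)*a/3), a)


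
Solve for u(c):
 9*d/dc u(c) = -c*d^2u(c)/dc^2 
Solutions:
 u(c) = C1 + C2/c^8


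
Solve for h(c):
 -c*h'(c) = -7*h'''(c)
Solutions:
 h(c) = C1 + Integral(C2*airyai(7^(2/3)*c/7) + C3*airybi(7^(2/3)*c/7), c)


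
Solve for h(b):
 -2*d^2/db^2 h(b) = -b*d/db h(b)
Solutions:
 h(b) = C1 + C2*erfi(b/2)


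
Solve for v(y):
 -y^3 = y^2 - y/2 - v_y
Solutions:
 v(y) = C1 + y^4/4 + y^3/3 - y^2/4


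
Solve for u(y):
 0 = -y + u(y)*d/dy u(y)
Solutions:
 u(y) = -sqrt(C1 + y^2)
 u(y) = sqrt(C1 + y^2)


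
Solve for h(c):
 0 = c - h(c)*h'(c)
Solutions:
 h(c) = -sqrt(C1 + c^2)
 h(c) = sqrt(C1 + c^2)


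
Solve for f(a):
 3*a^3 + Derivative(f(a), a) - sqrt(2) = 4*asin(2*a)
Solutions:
 f(a) = C1 - 3*a^4/4 + 4*a*asin(2*a) + sqrt(2)*a + 2*sqrt(1 - 4*a^2)


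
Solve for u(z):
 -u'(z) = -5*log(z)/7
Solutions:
 u(z) = C1 + 5*z*log(z)/7 - 5*z/7


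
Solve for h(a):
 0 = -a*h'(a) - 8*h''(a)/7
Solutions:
 h(a) = C1 + C2*erf(sqrt(7)*a/4)


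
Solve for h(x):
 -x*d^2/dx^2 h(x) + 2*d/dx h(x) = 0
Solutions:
 h(x) = C1 + C2*x^3


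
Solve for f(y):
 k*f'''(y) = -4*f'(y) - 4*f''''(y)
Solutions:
 f(y) = C1 + C2*exp(-y*(k^2/(k^3 + sqrt(-k^6 + (k^3 + 864)^2) + 864)^(1/3) + k + (k^3 + sqrt(-k^6 + (k^3 + 864)^2) + 864)^(1/3))/12) + C3*exp(y*(-4*k^2/((-1 + sqrt(3)*I)*(k^3 + sqrt(-k^6 + (k^3 + 864)^2) + 864)^(1/3)) - 2*k + (k^3 + sqrt(-k^6 + (k^3 + 864)^2) + 864)^(1/3) - sqrt(3)*I*(k^3 + sqrt(-k^6 + (k^3 + 864)^2) + 864)^(1/3))/24) + C4*exp(y*(4*k^2/((1 + sqrt(3)*I)*(k^3 + sqrt(-k^6 + (k^3 + 864)^2) + 864)^(1/3)) - 2*k + (k^3 + sqrt(-k^6 + (k^3 + 864)^2) + 864)^(1/3) + sqrt(3)*I*(k^3 + sqrt(-k^6 + (k^3 + 864)^2) + 864)^(1/3))/24)


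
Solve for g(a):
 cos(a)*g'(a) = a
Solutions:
 g(a) = C1 + Integral(a/cos(a), a)


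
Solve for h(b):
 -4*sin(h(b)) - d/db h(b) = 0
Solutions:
 h(b) = -acos((-C1 - exp(8*b))/(C1 - exp(8*b))) + 2*pi
 h(b) = acos((-C1 - exp(8*b))/(C1 - exp(8*b)))


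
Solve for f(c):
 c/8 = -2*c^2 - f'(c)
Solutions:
 f(c) = C1 - 2*c^3/3 - c^2/16


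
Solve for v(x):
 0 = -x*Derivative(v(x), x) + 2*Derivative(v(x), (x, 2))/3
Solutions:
 v(x) = C1 + C2*erfi(sqrt(3)*x/2)


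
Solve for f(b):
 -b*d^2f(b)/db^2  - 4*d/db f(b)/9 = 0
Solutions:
 f(b) = C1 + C2*b^(5/9)


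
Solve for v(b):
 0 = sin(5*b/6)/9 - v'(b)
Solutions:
 v(b) = C1 - 2*cos(5*b/6)/15


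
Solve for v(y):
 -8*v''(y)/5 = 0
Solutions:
 v(y) = C1 + C2*y


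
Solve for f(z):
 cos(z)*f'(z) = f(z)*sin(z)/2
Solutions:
 f(z) = C1/sqrt(cos(z))


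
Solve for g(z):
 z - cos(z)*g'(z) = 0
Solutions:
 g(z) = C1 + Integral(z/cos(z), z)


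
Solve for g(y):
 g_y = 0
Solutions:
 g(y) = C1


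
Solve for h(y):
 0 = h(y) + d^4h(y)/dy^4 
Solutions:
 h(y) = (C1*sin(sqrt(2)*y/2) + C2*cos(sqrt(2)*y/2))*exp(-sqrt(2)*y/2) + (C3*sin(sqrt(2)*y/2) + C4*cos(sqrt(2)*y/2))*exp(sqrt(2)*y/2)


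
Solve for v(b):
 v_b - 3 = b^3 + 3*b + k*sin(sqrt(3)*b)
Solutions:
 v(b) = C1 + b^4/4 + 3*b^2/2 + 3*b - sqrt(3)*k*cos(sqrt(3)*b)/3


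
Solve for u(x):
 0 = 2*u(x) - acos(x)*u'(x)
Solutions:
 u(x) = C1*exp(2*Integral(1/acos(x), x))


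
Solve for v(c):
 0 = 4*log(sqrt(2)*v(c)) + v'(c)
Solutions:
 Integral(1/(2*log(_y) + log(2)), (_y, v(c)))/2 = C1 - c


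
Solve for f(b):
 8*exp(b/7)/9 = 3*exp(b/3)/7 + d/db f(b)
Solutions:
 f(b) = C1 + 56*exp(b/7)/9 - 9*exp(b/3)/7


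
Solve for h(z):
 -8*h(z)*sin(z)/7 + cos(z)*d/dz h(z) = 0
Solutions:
 h(z) = C1/cos(z)^(8/7)


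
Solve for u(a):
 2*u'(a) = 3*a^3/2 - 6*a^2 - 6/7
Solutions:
 u(a) = C1 + 3*a^4/16 - a^3 - 3*a/7


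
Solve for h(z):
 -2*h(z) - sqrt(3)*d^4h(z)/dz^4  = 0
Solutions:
 h(z) = (C1*sin(2^(3/4)*3^(7/8)*z/6) + C2*cos(2^(3/4)*3^(7/8)*z/6))*exp(-2^(3/4)*3^(7/8)*z/6) + (C3*sin(2^(3/4)*3^(7/8)*z/6) + C4*cos(2^(3/4)*3^(7/8)*z/6))*exp(2^(3/4)*3^(7/8)*z/6)


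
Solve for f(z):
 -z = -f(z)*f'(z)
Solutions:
 f(z) = -sqrt(C1 + z^2)
 f(z) = sqrt(C1 + z^2)


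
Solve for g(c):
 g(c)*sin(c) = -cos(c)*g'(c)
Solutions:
 g(c) = C1*cos(c)


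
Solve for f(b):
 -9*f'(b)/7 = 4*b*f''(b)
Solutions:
 f(b) = C1 + C2*b^(19/28)


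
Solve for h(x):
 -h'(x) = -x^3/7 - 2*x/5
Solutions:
 h(x) = C1 + x^4/28 + x^2/5


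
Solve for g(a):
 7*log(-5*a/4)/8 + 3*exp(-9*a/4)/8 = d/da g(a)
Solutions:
 g(a) = C1 + 7*a*log(-a)/8 + 7*a*(-2*log(2) - 1 + log(5))/8 - exp(-9*a/4)/6


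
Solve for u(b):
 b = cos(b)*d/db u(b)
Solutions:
 u(b) = C1 + Integral(b/cos(b), b)


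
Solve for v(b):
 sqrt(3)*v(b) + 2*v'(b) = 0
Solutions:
 v(b) = C1*exp(-sqrt(3)*b/2)


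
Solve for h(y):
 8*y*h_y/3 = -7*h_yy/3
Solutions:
 h(y) = C1 + C2*erf(2*sqrt(7)*y/7)


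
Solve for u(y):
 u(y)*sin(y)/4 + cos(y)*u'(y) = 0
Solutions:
 u(y) = C1*cos(y)^(1/4)


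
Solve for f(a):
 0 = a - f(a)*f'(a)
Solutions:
 f(a) = -sqrt(C1 + a^2)
 f(a) = sqrt(C1 + a^2)


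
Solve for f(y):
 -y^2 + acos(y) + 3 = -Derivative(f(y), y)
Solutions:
 f(y) = C1 + y^3/3 - y*acos(y) - 3*y + sqrt(1 - y^2)


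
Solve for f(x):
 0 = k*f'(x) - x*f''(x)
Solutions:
 f(x) = C1 + x^(re(k) + 1)*(C2*sin(log(x)*Abs(im(k))) + C3*cos(log(x)*im(k)))


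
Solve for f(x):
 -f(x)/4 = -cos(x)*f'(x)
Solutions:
 f(x) = C1*(sin(x) + 1)^(1/8)/(sin(x) - 1)^(1/8)


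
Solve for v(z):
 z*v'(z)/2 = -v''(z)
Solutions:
 v(z) = C1 + C2*erf(z/2)


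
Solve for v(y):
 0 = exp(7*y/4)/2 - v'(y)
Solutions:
 v(y) = C1 + 2*exp(7*y/4)/7


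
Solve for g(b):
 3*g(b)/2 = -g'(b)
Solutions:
 g(b) = C1*exp(-3*b/2)


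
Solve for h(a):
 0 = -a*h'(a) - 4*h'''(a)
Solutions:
 h(a) = C1 + Integral(C2*airyai(-2^(1/3)*a/2) + C3*airybi(-2^(1/3)*a/2), a)


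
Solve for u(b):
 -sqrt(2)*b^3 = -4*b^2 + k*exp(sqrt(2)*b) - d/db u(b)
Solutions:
 u(b) = C1 + sqrt(2)*b^4/4 - 4*b^3/3 + sqrt(2)*k*exp(sqrt(2)*b)/2


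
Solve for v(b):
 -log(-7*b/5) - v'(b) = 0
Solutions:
 v(b) = C1 - b*log(-b) + b*(-log(7) + 1 + log(5))


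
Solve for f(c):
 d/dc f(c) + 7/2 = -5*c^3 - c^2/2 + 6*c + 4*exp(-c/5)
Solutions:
 f(c) = C1 - 5*c^4/4 - c^3/6 + 3*c^2 - 7*c/2 - 20*exp(-c/5)


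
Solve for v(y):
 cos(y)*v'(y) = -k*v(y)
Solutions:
 v(y) = C1*exp(k*(log(sin(y) - 1) - log(sin(y) + 1))/2)


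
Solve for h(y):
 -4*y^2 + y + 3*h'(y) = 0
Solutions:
 h(y) = C1 + 4*y^3/9 - y^2/6


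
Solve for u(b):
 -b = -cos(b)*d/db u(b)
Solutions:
 u(b) = C1 + Integral(b/cos(b), b)


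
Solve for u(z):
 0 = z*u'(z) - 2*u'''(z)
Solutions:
 u(z) = C1 + Integral(C2*airyai(2^(2/3)*z/2) + C3*airybi(2^(2/3)*z/2), z)


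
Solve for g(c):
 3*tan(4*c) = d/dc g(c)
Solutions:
 g(c) = C1 - 3*log(cos(4*c))/4


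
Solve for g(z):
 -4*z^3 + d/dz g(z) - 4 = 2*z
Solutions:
 g(z) = C1 + z^4 + z^2 + 4*z


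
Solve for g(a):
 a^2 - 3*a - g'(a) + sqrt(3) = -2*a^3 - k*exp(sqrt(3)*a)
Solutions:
 g(a) = C1 + a^4/2 + a^3/3 - 3*a^2/2 + sqrt(3)*a + sqrt(3)*k*exp(sqrt(3)*a)/3


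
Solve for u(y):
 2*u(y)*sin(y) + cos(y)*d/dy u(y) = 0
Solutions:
 u(y) = C1*cos(y)^2


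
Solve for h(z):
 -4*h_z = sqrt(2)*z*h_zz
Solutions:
 h(z) = C1 + C2*z^(1 - 2*sqrt(2))


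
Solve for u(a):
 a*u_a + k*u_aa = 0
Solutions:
 u(a) = C1 + C2*sqrt(k)*erf(sqrt(2)*a*sqrt(1/k)/2)


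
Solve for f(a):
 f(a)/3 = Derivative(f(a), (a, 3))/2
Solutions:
 f(a) = C3*exp(2^(1/3)*3^(2/3)*a/3) + (C1*sin(2^(1/3)*3^(1/6)*a/2) + C2*cos(2^(1/3)*3^(1/6)*a/2))*exp(-2^(1/3)*3^(2/3)*a/6)


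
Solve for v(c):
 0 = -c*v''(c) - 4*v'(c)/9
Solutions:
 v(c) = C1 + C2*c^(5/9)


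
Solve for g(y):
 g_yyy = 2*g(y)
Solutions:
 g(y) = C3*exp(2^(1/3)*y) + (C1*sin(2^(1/3)*sqrt(3)*y/2) + C2*cos(2^(1/3)*sqrt(3)*y/2))*exp(-2^(1/3)*y/2)


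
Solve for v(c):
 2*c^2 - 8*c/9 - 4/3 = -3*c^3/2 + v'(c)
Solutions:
 v(c) = C1 + 3*c^4/8 + 2*c^3/3 - 4*c^2/9 - 4*c/3


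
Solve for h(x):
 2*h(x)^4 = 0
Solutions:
 h(x) = 0


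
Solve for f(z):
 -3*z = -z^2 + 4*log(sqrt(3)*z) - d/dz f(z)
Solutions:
 f(z) = C1 - z^3/3 + 3*z^2/2 + 4*z*log(z) - 4*z + z*log(9)


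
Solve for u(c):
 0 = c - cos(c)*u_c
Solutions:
 u(c) = C1 + Integral(c/cos(c), c)


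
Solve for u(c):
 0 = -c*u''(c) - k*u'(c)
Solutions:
 u(c) = C1 + c^(1 - re(k))*(C2*sin(log(c)*Abs(im(k))) + C3*cos(log(c)*im(k)))


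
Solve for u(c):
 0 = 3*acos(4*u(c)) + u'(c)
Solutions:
 Integral(1/acos(4*_y), (_y, u(c))) = C1 - 3*c


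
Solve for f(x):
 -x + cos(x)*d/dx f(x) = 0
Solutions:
 f(x) = C1 + Integral(x/cos(x), x)


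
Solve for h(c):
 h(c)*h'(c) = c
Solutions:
 h(c) = -sqrt(C1 + c^2)
 h(c) = sqrt(C1 + c^2)


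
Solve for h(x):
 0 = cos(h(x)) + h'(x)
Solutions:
 h(x) = pi - asin((C1 + exp(2*x))/(C1 - exp(2*x)))
 h(x) = asin((C1 + exp(2*x))/(C1 - exp(2*x)))


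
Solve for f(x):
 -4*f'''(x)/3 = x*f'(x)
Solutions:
 f(x) = C1 + Integral(C2*airyai(-6^(1/3)*x/2) + C3*airybi(-6^(1/3)*x/2), x)


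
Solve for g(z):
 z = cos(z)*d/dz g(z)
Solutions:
 g(z) = C1 + Integral(z/cos(z), z)


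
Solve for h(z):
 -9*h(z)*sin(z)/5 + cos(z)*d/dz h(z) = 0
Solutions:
 h(z) = C1/cos(z)^(9/5)


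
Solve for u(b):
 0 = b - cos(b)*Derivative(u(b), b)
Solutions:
 u(b) = C1 + Integral(b/cos(b), b)


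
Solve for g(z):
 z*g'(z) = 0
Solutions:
 g(z) = C1


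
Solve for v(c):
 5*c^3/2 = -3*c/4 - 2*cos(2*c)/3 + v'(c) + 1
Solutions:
 v(c) = C1 + 5*c^4/8 + 3*c^2/8 - c + sin(2*c)/3


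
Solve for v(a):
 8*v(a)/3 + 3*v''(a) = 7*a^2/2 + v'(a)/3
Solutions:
 v(a) = 21*a^2/16 + 21*a/64 + (C1*sin(sqrt(287)*a/18) + C2*cos(sqrt(287)*a/18))*exp(a/18) - 1491/512


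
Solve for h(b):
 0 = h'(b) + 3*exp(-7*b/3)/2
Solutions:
 h(b) = C1 + 9*exp(-7*b/3)/14
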